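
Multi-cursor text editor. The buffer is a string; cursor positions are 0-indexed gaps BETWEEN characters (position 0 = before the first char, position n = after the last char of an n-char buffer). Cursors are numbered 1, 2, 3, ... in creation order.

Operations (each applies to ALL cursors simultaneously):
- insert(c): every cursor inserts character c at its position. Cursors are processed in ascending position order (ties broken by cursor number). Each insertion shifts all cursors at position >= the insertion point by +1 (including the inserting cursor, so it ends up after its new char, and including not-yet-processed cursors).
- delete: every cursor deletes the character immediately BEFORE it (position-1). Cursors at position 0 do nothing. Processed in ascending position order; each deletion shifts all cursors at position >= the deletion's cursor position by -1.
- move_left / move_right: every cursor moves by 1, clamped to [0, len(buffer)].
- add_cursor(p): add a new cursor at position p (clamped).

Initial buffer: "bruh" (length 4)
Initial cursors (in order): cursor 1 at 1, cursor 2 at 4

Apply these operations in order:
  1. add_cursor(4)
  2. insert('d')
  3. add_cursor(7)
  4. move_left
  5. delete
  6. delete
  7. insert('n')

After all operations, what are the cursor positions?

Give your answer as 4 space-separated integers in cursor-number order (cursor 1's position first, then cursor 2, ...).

Answer: 4 4 4 4

Derivation:
After op 1 (add_cursor(4)): buffer="bruh" (len 4), cursors c1@1 c2@4 c3@4, authorship ....
After op 2 (insert('d')): buffer="bdruhdd" (len 7), cursors c1@2 c2@7 c3@7, authorship .1...23
After op 3 (add_cursor(7)): buffer="bdruhdd" (len 7), cursors c1@2 c2@7 c3@7 c4@7, authorship .1...23
After op 4 (move_left): buffer="bdruhdd" (len 7), cursors c1@1 c2@6 c3@6 c4@6, authorship .1...23
After op 5 (delete): buffer="drd" (len 3), cursors c1@0 c2@2 c3@2 c4@2, authorship 1.3
After op 6 (delete): buffer="d" (len 1), cursors c1@0 c2@0 c3@0 c4@0, authorship 3
After op 7 (insert('n')): buffer="nnnnd" (len 5), cursors c1@4 c2@4 c3@4 c4@4, authorship 12343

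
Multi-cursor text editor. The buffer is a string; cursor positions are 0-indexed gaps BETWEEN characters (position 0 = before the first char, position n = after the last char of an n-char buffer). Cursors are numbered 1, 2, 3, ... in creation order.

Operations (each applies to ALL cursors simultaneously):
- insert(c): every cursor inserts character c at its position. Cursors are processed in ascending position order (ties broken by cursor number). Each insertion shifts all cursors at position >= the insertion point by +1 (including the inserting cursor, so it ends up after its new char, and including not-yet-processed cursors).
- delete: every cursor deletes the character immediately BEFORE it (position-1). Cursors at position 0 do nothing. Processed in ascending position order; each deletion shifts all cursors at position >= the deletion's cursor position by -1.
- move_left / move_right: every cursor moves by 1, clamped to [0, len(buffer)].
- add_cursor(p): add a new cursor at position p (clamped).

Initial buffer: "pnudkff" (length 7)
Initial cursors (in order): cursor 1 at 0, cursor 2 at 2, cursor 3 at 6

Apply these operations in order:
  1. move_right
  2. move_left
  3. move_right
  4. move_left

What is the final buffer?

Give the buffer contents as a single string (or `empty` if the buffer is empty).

Answer: pnudkff

Derivation:
After op 1 (move_right): buffer="pnudkff" (len 7), cursors c1@1 c2@3 c3@7, authorship .......
After op 2 (move_left): buffer="pnudkff" (len 7), cursors c1@0 c2@2 c3@6, authorship .......
After op 3 (move_right): buffer="pnudkff" (len 7), cursors c1@1 c2@3 c3@7, authorship .......
After op 4 (move_left): buffer="pnudkff" (len 7), cursors c1@0 c2@2 c3@6, authorship .......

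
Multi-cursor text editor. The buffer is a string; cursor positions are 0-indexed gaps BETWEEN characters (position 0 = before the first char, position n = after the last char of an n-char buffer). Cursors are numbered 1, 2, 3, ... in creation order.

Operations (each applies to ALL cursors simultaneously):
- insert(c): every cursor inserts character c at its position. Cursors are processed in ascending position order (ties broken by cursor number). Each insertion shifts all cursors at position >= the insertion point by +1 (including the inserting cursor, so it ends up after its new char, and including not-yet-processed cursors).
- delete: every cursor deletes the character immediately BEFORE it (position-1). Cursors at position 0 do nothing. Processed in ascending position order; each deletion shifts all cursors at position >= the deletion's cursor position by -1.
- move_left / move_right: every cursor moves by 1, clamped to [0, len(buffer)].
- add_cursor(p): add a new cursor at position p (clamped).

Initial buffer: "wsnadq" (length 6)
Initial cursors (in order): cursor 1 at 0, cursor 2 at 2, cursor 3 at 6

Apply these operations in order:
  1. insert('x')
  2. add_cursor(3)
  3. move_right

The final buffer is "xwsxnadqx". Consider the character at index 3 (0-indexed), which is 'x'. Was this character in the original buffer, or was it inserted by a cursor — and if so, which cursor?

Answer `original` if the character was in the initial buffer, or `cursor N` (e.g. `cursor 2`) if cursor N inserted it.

Answer: cursor 2

Derivation:
After op 1 (insert('x')): buffer="xwsxnadqx" (len 9), cursors c1@1 c2@4 c3@9, authorship 1..2....3
After op 2 (add_cursor(3)): buffer="xwsxnadqx" (len 9), cursors c1@1 c4@3 c2@4 c3@9, authorship 1..2....3
After op 3 (move_right): buffer="xwsxnadqx" (len 9), cursors c1@2 c4@4 c2@5 c3@9, authorship 1..2....3
Authorship (.=original, N=cursor N): 1 . . 2 . . . . 3
Index 3: author = 2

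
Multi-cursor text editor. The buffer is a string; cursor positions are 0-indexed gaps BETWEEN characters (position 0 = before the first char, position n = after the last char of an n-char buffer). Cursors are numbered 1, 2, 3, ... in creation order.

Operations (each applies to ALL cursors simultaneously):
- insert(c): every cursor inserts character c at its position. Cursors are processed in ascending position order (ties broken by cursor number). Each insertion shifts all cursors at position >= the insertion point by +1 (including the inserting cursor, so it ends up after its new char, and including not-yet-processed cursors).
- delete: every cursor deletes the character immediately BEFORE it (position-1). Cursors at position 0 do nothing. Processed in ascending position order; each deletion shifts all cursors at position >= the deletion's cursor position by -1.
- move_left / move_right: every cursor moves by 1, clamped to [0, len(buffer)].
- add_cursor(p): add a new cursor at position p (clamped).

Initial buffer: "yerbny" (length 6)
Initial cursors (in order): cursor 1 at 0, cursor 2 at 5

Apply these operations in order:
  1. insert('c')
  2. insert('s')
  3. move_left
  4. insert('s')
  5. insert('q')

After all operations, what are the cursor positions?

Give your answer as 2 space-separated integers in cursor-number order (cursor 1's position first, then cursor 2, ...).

After op 1 (insert('c')): buffer="cyerbncy" (len 8), cursors c1@1 c2@7, authorship 1.....2.
After op 2 (insert('s')): buffer="csyerbncsy" (len 10), cursors c1@2 c2@9, authorship 11.....22.
After op 3 (move_left): buffer="csyerbncsy" (len 10), cursors c1@1 c2@8, authorship 11.....22.
After op 4 (insert('s')): buffer="cssyerbncssy" (len 12), cursors c1@2 c2@10, authorship 111.....222.
After op 5 (insert('q')): buffer="csqsyerbncsqsy" (len 14), cursors c1@3 c2@12, authorship 1111.....2222.

Answer: 3 12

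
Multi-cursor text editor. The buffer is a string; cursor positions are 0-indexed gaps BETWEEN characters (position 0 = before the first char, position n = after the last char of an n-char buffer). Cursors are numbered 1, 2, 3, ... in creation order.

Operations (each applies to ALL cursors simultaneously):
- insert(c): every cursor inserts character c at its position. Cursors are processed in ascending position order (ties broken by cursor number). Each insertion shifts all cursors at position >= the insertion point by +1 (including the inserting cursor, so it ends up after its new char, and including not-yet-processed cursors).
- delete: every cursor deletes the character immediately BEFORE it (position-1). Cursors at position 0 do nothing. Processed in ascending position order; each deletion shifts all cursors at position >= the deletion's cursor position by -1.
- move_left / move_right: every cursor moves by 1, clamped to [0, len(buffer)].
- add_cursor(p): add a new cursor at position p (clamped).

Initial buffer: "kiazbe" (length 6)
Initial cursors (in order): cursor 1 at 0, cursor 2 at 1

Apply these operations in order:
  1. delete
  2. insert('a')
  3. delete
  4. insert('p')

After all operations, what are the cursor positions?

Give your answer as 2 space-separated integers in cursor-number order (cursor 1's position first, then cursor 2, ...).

After op 1 (delete): buffer="iazbe" (len 5), cursors c1@0 c2@0, authorship .....
After op 2 (insert('a')): buffer="aaiazbe" (len 7), cursors c1@2 c2@2, authorship 12.....
After op 3 (delete): buffer="iazbe" (len 5), cursors c1@0 c2@0, authorship .....
After op 4 (insert('p')): buffer="ppiazbe" (len 7), cursors c1@2 c2@2, authorship 12.....

Answer: 2 2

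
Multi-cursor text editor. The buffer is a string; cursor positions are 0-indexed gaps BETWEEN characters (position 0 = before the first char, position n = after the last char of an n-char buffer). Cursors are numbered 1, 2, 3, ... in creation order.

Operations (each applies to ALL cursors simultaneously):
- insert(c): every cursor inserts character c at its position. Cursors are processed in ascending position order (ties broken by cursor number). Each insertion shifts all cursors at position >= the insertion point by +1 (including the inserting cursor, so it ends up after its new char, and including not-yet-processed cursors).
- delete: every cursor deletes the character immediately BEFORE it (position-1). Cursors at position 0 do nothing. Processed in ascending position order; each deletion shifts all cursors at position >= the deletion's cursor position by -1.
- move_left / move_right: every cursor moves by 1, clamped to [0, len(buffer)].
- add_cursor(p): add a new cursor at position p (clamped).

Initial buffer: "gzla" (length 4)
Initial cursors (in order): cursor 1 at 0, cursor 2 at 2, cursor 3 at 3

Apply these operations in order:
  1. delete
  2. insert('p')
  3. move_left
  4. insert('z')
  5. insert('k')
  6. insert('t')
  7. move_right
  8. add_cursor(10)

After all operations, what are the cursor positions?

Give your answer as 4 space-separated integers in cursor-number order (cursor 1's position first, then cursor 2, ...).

After op 1 (delete): buffer="ga" (len 2), cursors c1@0 c2@1 c3@1, authorship ..
After op 2 (insert('p')): buffer="pgppa" (len 5), cursors c1@1 c2@4 c3@4, authorship 1.23.
After op 3 (move_left): buffer="pgppa" (len 5), cursors c1@0 c2@3 c3@3, authorship 1.23.
After op 4 (insert('z')): buffer="zpgpzzpa" (len 8), cursors c1@1 c2@6 c3@6, authorship 11.2233.
After op 5 (insert('k')): buffer="zkpgpzzkkpa" (len 11), cursors c1@2 c2@9 c3@9, authorship 111.223233.
After op 6 (insert('t')): buffer="zktpgpzzkkttpa" (len 14), cursors c1@3 c2@12 c3@12, authorship 1111.22323233.
After op 7 (move_right): buffer="zktpgpzzkkttpa" (len 14), cursors c1@4 c2@13 c3@13, authorship 1111.22323233.
After op 8 (add_cursor(10)): buffer="zktpgpzzkkttpa" (len 14), cursors c1@4 c4@10 c2@13 c3@13, authorship 1111.22323233.

Answer: 4 13 13 10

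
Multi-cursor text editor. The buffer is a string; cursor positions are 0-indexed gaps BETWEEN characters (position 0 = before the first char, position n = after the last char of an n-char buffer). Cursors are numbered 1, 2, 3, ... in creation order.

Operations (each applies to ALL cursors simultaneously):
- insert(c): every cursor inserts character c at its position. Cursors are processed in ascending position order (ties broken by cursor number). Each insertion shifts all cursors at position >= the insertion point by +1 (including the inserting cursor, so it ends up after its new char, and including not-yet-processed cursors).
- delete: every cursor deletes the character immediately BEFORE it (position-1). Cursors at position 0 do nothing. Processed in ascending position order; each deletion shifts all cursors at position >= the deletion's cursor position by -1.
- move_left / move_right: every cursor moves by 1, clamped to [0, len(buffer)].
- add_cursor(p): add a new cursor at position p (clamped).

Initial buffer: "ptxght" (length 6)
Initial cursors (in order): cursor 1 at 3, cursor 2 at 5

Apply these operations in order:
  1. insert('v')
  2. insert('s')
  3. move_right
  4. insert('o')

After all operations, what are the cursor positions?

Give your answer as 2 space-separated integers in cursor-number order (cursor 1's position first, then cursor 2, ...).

After op 1 (insert('v')): buffer="ptxvghvt" (len 8), cursors c1@4 c2@7, authorship ...1..2.
After op 2 (insert('s')): buffer="ptxvsghvst" (len 10), cursors c1@5 c2@9, authorship ...11..22.
After op 3 (move_right): buffer="ptxvsghvst" (len 10), cursors c1@6 c2@10, authorship ...11..22.
After op 4 (insert('o')): buffer="ptxvsgohvsto" (len 12), cursors c1@7 c2@12, authorship ...11.1.22.2

Answer: 7 12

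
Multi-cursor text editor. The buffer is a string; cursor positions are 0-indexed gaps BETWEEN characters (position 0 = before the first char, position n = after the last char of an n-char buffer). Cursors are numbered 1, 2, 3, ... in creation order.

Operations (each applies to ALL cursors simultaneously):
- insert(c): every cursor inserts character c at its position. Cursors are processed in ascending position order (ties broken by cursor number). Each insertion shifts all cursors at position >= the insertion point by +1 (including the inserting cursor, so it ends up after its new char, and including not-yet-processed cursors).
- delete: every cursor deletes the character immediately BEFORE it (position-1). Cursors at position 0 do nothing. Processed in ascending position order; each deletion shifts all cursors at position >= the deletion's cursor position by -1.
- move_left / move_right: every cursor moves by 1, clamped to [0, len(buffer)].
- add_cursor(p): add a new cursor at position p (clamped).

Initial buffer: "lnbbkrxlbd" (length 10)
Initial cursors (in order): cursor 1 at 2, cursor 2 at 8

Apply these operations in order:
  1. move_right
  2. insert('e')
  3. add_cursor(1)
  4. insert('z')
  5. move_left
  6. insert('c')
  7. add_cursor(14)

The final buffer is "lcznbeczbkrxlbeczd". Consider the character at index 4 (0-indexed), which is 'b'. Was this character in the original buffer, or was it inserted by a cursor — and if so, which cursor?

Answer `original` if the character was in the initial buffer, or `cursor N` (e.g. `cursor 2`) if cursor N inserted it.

Answer: original

Derivation:
After op 1 (move_right): buffer="lnbbkrxlbd" (len 10), cursors c1@3 c2@9, authorship ..........
After op 2 (insert('e')): buffer="lnbebkrxlbed" (len 12), cursors c1@4 c2@11, authorship ...1......2.
After op 3 (add_cursor(1)): buffer="lnbebkrxlbed" (len 12), cursors c3@1 c1@4 c2@11, authorship ...1......2.
After op 4 (insert('z')): buffer="lznbezbkrxlbezd" (len 15), cursors c3@2 c1@6 c2@14, authorship .3..11......22.
After op 5 (move_left): buffer="lznbezbkrxlbezd" (len 15), cursors c3@1 c1@5 c2@13, authorship .3..11......22.
After op 6 (insert('c')): buffer="lcznbeczbkrxlbeczd" (len 18), cursors c3@2 c1@7 c2@16, authorship .33..111......222.
After op 7 (add_cursor(14)): buffer="lcznbeczbkrxlbeczd" (len 18), cursors c3@2 c1@7 c4@14 c2@16, authorship .33..111......222.
Authorship (.=original, N=cursor N): . 3 3 . . 1 1 1 . . . . . . 2 2 2 .
Index 4: author = original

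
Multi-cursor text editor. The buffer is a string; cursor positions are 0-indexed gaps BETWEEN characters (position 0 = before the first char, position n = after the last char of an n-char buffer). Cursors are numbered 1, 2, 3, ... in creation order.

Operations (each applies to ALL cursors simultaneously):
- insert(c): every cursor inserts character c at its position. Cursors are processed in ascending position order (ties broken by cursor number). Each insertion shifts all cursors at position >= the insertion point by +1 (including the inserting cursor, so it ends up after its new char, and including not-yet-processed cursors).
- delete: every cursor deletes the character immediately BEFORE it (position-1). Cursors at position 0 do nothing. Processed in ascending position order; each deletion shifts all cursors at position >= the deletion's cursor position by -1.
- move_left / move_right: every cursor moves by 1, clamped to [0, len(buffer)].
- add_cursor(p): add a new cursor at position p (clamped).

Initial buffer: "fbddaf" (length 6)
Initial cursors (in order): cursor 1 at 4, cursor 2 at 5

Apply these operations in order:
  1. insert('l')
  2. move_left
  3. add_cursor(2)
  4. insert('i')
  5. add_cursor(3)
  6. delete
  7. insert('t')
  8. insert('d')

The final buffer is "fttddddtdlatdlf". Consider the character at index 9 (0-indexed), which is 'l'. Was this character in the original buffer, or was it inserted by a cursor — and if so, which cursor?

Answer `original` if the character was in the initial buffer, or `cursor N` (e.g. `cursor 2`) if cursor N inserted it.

Answer: cursor 1

Derivation:
After op 1 (insert('l')): buffer="fbddlalf" (len 8), cursors c1@5 c2@7, authorship ....1.2.
After op 2 (move_left): buffer="fbddlalf" (len 8), cursors c1@4 c2@6, authorship ....1.2.
After op 3 (add_cursor(2)): buffer="fbddlalf" (len 8), cursors c3@2 c1@4 c2@6, authorship ....1.2.
After op 4 (insert('i')): buffer="fbiddilailf" (len 11), cursors c3@3 c1@6 c2@9, authorship ..3..11.22.
After op 5 (add_cursor(3)): buffer="fbiddilailf" (len 11), cursors c3@3 c4@3 c1@6 c2@9, authorship ..3..11.22.
After op 6 (delete): buffer="fddlalf" (len 7), cursors c3@1 c4@1 c1@3 c2@5, authorship ...1.2.
After op 7 (insert('t')): buffer="fttddtlatlf" (len 11), cursors c3@3 c4@3 c1@6 c2@9, authorship .34..11.22.
After op 8 (insert('d')): buffer="fttddddtdlatdlf" (len 15), cursors c3@5 c4@5 c1@9 c2@13, authorship .3434..111.222.
Authorship (.=original, N=cursor N): . 3 4 3 4 . . 1 1 1 . 2 2 2 .
Index 9: author = 1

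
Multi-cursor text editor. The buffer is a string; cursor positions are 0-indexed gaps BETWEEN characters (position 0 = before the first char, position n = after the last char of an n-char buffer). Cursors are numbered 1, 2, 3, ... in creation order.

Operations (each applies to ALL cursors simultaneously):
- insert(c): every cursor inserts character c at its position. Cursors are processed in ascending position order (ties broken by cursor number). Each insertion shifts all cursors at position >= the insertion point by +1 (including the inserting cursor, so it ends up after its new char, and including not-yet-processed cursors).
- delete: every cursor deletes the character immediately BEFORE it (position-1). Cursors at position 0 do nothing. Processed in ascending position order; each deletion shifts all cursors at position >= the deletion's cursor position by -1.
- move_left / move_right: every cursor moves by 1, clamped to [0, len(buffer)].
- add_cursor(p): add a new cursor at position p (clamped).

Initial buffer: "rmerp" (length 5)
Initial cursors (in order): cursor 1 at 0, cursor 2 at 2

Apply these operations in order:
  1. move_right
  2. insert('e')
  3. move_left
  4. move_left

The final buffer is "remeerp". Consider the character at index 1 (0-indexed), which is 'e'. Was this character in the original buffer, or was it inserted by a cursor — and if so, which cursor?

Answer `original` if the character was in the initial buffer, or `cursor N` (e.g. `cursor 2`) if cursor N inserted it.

After op 1 (move_right): buffer="rmerp" (len 5), cursors c1@1 c2@3, authorship .....
After op 2 (insert('e')): buffer="remeerp" (len 7), cursors c1@2 c2@5, authorship .1..2..
After op 3 (move_left): buffer="remeerp" (len 7), cursors c1@1 c2@4, authorship .1..2..
After op 4 (move_left): buffer="remeerp" (len 7), cursors c1@0 c2@3, authorship .1..2..
Authorship (.=original, N=cursor N): . 1 . . 2 . .
Index 1: author = 1

Answer: cursor 1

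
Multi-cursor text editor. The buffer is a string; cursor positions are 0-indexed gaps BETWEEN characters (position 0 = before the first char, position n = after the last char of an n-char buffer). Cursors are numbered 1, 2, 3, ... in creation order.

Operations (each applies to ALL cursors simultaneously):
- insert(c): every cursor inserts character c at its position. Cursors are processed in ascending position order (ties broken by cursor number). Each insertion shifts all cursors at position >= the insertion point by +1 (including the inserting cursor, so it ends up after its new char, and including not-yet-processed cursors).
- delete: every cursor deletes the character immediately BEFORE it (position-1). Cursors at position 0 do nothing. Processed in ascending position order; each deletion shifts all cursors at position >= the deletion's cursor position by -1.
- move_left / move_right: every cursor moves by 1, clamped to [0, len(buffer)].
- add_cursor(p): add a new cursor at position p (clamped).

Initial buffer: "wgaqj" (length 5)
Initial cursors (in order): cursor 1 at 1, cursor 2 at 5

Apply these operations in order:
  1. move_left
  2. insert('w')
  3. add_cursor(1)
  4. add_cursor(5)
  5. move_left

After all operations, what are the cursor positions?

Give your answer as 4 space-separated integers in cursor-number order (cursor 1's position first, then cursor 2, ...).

Answer: 0 5 0 4

Derivation:
After op 1 (move_left): buffer="wgaqj" (len 5), cursors c1@0 c2@4, authorship .....
After op 2 (insert('w')): buffer="wwgaqwj" (len 7), cursors c1@1 c2@6, authorship 1....2.
After op 3 (add_cursor(1)): buffer="wwgaqwj" (len 7), cursors c1@1 c3@1 c2@6, authorship 1....2.
After op 4 (add_cursor(5)): buffer="wwgaqwj" (len 7), cursors c1@1 c3@1 c4@5 c2@6, authorship 1....2.
After op 5 (move_left): buffer="wwgaqwj" (len 7), cursors c1@0 c3@0 c4@4 c2@5, authorship 1....2.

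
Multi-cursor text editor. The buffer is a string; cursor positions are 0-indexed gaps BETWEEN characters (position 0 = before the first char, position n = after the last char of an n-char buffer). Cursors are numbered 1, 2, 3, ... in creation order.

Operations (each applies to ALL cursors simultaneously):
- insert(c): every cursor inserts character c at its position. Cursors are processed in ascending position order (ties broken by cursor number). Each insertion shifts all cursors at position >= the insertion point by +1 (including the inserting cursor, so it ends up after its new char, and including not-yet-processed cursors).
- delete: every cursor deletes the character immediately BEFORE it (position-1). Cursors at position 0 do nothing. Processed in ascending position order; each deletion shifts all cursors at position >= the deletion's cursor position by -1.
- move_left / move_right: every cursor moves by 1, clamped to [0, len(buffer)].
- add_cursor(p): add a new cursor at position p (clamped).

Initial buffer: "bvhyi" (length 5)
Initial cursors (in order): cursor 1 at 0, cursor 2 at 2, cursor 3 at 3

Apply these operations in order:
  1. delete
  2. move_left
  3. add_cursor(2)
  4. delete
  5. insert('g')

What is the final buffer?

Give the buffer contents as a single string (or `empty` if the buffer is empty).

After op 1 (delete): buffer="byi" (len 3), cursors c1@0 c2@1 c3@1, authorship ...
After op 2 (move_left): buffer="byi" (len 3), cursors c1@0 c2@0 c3@0, authorship ...
After op 3 (add_cursor(2)): buffer="byi" (len 3), cursors c1@0 c2@0 c3@0 c4@2, authorship ...
After op 4 (delete): buffer="bi" (len 2), cursors c1@0 c2@0 c3@0 c4@1, authorship ..
After op 5 (insert('g')): buffer="gggbgi" (len 6), cursors c1@3 c2@3 c3@3 c4@5, authorship 123.4.

Answer: gggbgi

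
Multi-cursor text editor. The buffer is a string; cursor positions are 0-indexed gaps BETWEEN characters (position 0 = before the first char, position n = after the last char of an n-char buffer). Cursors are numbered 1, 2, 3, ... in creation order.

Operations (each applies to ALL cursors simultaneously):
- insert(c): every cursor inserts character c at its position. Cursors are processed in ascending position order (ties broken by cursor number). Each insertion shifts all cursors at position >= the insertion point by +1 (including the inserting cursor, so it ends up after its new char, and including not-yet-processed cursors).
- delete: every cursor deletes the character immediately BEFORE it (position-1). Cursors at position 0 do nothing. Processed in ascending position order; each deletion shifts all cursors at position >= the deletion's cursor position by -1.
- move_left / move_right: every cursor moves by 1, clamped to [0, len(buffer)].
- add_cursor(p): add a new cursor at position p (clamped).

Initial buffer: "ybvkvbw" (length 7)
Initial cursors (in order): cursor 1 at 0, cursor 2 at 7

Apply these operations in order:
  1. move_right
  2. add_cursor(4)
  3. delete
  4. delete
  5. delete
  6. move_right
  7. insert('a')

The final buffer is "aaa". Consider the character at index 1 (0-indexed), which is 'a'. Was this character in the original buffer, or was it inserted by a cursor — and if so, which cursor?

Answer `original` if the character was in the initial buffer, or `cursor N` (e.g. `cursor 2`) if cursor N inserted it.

Answer: cursor 2

Derivation:
After op 1 (move_right): buffer="ybvkvbw" (len 7), cursors c1@1 c2@7, authorship .......
After op 2 (add_cursor(4)): buffer="ybvkvbw" (len 7), cursors c1@1 c3@4 c2@7, authorship .......
After op 3 (delete): buffer="bvvb" (len 4), cursors c1@0 c3@2 c2@4, authorship ....
After op 4 (delete): buffer="bv" (len 2), cursors c1@0 c3@1 c2@2, authorship ..
After op 5 (delete): buffer="" (len 0), cursors c1@0 c2@0 c3@0, authorship 
After op 6 (move_right): buffer="" (len 0), cursors c1@0 c2@0 c3@0, authorship 
After op 7 (insert('a')): buffer="aaa" (len 3), cursors c1@3 c2@3 c3@3, authorship 123
Authorship (.=original, N=cursor N): 1 2 3
Index 1: author = 2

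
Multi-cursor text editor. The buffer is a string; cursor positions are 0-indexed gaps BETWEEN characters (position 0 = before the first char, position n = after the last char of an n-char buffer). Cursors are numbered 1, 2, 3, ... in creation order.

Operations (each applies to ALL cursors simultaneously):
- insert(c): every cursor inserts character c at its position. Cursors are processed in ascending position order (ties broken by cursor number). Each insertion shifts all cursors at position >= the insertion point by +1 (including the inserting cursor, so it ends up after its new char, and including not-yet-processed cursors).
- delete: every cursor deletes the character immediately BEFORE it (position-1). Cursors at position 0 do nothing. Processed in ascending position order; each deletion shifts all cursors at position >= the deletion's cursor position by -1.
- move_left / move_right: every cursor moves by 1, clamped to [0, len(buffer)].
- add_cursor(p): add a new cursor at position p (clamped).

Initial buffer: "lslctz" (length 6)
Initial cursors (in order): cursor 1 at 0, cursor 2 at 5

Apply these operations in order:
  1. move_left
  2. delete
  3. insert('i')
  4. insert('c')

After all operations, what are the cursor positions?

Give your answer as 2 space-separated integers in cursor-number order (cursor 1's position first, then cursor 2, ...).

Answer: 2 7

Derivation:
After op 1 (move_left): buffer="lslctz" (len 6), cursors c1@0 c2@4, authorship ......
After op 2 (delete): buffer="lsltz" (len 5), cursors c1@0 c2@3, authorship .....
After op 3 (insert('i')): buffer="ilslitz" (len 7), cursors c1@1 c2@5, authorship 1...2..
After op 4 (insert('c')): buffer="iclslictz" (len 9), cursors c1@2 c2@7, authorship 11...22..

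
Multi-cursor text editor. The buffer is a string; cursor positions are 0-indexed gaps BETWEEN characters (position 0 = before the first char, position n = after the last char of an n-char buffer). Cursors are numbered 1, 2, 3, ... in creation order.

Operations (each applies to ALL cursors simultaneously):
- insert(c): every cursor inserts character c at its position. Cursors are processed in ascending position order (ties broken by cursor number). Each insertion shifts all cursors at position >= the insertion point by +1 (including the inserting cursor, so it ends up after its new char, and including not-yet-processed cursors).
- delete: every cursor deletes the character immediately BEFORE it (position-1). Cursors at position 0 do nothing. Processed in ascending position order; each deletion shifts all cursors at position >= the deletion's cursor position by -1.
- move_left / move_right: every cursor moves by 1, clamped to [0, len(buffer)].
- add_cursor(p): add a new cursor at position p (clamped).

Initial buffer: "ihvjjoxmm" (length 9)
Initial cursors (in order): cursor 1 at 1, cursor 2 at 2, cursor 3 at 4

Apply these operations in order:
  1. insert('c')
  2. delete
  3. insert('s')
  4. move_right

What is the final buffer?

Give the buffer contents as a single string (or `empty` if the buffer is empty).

Answer: ishsvjsjoxmm

Derivation:
After op 1 (insert('c')): buffer="ichcvjcjoxmm" (len 12), cursors c1@2 c2@4 c3@7, authorship .1.2..3.....
After op 2 (delete): buffer="ihvjjoxmm" (len 9), cursors c1@1 c2@2 c3@4, authorship .........
After op 3 (insert('s')): buffer="ishsvjsjoxmm" (len 12), cursors c1@2 c2@4 c3@7, authorship .1.2..3.....
After op 4 (move_right): buffer="ishsvjsjoxmm" (len 12), cursors c1@3 c2@5 c3@8, authorship .1.2..3.....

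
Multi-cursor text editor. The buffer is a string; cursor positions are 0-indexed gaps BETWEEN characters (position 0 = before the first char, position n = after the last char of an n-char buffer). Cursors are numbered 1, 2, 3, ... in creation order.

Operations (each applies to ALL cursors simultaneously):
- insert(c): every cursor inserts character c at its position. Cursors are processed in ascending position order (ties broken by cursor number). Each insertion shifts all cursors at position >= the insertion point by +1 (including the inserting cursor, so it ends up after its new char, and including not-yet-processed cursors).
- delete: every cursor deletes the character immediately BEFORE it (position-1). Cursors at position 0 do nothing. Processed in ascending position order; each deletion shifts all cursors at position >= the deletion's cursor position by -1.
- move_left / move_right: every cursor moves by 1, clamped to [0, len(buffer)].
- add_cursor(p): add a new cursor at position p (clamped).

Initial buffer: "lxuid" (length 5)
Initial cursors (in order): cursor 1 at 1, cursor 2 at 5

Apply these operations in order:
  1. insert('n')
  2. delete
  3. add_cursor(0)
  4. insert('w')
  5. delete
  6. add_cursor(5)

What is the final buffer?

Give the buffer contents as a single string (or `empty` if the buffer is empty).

Answer: lxuid

Derivation:
After op 1 (insert('n')): buffer="lnxuidn" (len 7), cursors c1@2 c2@7, authorship .1....2
After op 2 (delete): buffer="lxuid" (len 5), cursors c1@1 c2@5, authorship .....
After op 3 (add_cursor(0)): buffer="lxuid" (len 5), cursors c3@0 c1@1 c2@5, authorship .....
After op 4 (insert('w')): buffer="wlwxuidw" (len 8), cursors c3@1 c1@3 c2@8, authorship 3.1....2
After op 5 (delete): buffer="lxuid" (len 5), cursors c3@0 c1@1 c2@5, authorship .....
After op 6 (add_cursor(5)): buffer="lxuid" (len 5), cursors c3@0 c1@1 c2@5 c4@5, authorship .....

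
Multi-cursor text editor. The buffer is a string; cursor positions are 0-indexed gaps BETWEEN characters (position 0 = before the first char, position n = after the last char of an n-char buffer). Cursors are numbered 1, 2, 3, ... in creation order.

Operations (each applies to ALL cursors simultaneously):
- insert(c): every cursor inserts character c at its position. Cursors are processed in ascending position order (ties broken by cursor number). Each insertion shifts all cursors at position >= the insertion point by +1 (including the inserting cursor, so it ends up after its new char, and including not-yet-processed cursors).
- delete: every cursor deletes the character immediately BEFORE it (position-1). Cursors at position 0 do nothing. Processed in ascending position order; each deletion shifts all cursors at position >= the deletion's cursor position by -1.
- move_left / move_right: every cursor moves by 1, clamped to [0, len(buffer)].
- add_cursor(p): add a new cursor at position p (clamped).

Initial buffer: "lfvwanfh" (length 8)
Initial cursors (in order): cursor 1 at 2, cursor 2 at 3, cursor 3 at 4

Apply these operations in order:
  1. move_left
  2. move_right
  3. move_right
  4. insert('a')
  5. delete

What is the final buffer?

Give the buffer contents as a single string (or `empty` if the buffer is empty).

After op 1 (move_left): buffer="lfvwanfh" (len 8), cursors c1@1 c2@2 c3@3, authorship ........
After op 2 (move_right): buffer="lfvwanfh" (len 8), cursors c1@2 c2@3 c3@4, authorship ........
After op 3 (move_right): buffer="lfvwanfh" (len 8), cursors c1@3 c2@4 c3@5, authorship ........
After op 4 (insert('a')): buffer="lfvawaaanfh" (len 11), cursors c1@4 c2@6 c3@8, authorship ...1.2.3...
After op 5 (delete): buffer="lfvwanfh" (len 8), cursors c1@3 c2@4 c3@5, authorship ........

Answer: lfvwanfh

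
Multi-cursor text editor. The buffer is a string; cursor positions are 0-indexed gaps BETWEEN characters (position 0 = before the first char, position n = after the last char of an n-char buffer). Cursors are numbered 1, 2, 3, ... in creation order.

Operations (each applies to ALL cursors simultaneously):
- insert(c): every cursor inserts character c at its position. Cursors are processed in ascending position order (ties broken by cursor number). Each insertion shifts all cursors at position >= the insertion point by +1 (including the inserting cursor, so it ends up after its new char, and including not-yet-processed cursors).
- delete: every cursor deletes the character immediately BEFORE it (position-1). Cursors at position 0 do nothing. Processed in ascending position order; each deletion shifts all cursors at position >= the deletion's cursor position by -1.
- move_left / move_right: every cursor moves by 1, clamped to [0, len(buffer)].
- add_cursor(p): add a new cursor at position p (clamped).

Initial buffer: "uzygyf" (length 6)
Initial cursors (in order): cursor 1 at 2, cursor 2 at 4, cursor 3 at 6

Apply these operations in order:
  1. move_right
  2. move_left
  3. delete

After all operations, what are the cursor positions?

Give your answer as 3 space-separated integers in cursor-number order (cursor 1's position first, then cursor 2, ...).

Answer: 1 2 2

Derivation:
After op 1 (move_right): buffer="uzygyf" (len 6), cursors c1@3 c2@5 c3@6, authorship ......
After op 2 (move_left): buffer="uzygyf" (len 6), cursors c1@2 c2@4 c3@5, authorship ......
After op 3 (delete): buffer="uyf" (len 3), cursors c1@1 c2@2 c3@2, authorship ...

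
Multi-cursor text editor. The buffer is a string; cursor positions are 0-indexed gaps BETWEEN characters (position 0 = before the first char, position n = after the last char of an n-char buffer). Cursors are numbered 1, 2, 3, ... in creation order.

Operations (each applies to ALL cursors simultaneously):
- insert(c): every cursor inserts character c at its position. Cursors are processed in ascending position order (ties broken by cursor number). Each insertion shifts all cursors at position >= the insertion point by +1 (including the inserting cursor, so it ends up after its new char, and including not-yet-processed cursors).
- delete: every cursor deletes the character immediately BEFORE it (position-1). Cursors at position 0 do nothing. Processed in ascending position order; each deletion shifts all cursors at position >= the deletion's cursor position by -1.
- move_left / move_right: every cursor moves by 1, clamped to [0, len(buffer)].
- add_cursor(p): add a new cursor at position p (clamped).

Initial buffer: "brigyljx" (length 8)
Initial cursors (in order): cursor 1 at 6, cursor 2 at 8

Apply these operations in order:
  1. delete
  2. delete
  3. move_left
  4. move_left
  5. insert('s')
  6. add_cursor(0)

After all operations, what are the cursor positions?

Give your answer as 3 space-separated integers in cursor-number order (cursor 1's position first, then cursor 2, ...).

Answer: 4 4 0

Derivation:
After op 1 (delete): buffer="brigyj" (len 6), cursors c1@5 c2@6, authorship ......
After op 2 (delete): buffer="brig" (len 4), cursors c1@4 c2@4, authorship ....
After op 3 (move_left): buffer="brig" (len 4), cursors c1@3 c2@3, authorship ....
After op 4 (move_left): buffer="brig" (len 4), cursors c1@2 c2@2, authorship ....
After op 5 (insert('s')): buffer="brssig" (len 6), cursors c1@4 c2@4, authorship ..12..
After op 6 (add_cursor(0)): buffer="brssig" (len 6), cursors c3@0 c1@4 c2@4, authorship ..12..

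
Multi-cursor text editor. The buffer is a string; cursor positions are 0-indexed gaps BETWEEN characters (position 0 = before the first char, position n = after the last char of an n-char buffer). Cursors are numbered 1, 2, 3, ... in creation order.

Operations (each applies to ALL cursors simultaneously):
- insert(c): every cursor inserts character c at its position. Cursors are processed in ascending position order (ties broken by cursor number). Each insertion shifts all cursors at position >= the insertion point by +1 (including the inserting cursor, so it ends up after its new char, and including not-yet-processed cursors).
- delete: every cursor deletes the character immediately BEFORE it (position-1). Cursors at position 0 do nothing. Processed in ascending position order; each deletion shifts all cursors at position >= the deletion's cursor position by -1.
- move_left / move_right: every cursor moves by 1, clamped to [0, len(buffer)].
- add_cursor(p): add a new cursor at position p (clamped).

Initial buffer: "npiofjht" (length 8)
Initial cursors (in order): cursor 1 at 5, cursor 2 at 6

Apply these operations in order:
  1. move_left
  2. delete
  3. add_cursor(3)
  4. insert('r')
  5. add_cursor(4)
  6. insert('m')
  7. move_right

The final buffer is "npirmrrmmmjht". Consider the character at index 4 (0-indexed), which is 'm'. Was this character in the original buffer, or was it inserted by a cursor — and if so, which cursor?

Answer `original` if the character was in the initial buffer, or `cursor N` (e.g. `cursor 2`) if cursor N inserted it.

Answer: cursor 4

Derivation:
After op 1 (move_left): buffer="npiofjht" (len 8), cursors c1@4 c2@5, authorship ........
After op 2 (delete): buffer="npijht" (len 6), cursors c1@3 c2@3, authorship ......
After op 3 (add_cursor(3)): buffer="npijht" (len 6), cursors c1@3 c2@3 c3@3, authorship ......
After op 4 (insert('r')): buffer="npirrrjht" (len 9), cursors c1@6 c2@6 c3@6, authorship ...123...
After op 5 (add_cursor(4)): buffer="npirrrjht" (len 9), cursors c4@4 c1@6 c2@6 c3@6, authorship ...123...
After op 6 (insert('m')): buffer="npirmrrmmmjht" (len 13), cursors c4@5 c1@10 c2@10 c3@10, authorship ...1423123...
After op 7 (move_right): buffer="npirmrrmmmjht" (len 13), cursors c4@6 c1@11 c2@11 c3@11, authorship ...1423123...
Authorship (.=original, N=cursor N): . . . 1 4 2 3 1 2 3 . . .
Index 4: author = 4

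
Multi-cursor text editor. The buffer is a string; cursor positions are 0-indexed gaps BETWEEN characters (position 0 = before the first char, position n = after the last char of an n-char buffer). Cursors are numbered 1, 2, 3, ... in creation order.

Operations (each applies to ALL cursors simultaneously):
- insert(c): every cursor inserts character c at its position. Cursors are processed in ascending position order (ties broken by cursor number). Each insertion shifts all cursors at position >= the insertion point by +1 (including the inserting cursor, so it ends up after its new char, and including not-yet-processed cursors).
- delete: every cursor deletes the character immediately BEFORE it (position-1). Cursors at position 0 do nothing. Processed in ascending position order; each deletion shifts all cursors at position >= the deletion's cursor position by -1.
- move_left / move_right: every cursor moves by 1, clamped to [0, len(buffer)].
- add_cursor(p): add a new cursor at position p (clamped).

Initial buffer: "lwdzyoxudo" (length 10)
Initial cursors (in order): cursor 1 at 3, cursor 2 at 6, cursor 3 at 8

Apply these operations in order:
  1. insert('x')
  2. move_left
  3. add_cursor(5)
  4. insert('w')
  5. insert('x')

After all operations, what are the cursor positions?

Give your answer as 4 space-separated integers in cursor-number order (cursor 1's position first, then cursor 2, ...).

Answer: 5 13 18 9

Derivation:
After op 1 (insert('x')): buffer="lwdxzyoxxuxdo" (len 13), cursors c1@4 c2@8 c3@11, authorship ...1...2..3..
After op 2 (move_left): buffer="lwdxzyoxxuxdo" (len 13), cursors c1@3 c2@7 c3@10, authorship ...1...2..3..
After op 3 (add_cursor(5)): buffer="lwdxzyoxxuxdo" (len 13), cursors c1@3 c4@5 c2@7 c3@10, authorship ...1...2..3..
After op 4 (insert('w')): buffer="lwdwxzwyowxxuwxdo" (len 17), cursors c1@4 c4@7 c2@10 c3@14, authorship ...11.4..22..33..
After op 5 (insert('x')): buffer="lwdwxxzwxyowxxxuwxxdo" (len 21), cursors c1@5 c4@9 c2@13 c3@18, authorship ...111.44..222..333..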